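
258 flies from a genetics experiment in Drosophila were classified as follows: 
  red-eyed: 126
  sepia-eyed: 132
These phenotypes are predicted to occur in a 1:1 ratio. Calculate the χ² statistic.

0.140

The 1:1 ratio has 2 parts, so with N = 258 the expected counts are:
  red-eyed: 258 × 1/2 = 129
  sepia-eyed: 258 × 1/2 = 129
χ² = Σ (O − E)² / E
  red-eyed: (126 − 129)² / 129 = 0.0698
  sepia-eyed: (132 − 129)² / 129 = 0.0698
χ² = 0.0698 + 0.0698 = 0.1396 ≈ 0.140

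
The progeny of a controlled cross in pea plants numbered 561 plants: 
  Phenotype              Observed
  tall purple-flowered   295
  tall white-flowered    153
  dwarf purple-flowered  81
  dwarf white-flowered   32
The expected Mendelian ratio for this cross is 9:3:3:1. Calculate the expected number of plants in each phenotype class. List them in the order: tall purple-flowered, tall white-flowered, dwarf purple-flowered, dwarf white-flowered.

315.5625, 105.1875, 105.1875, 35.0625

Expected counts for N = 561 under a 9:3:3:1 ratio (total parts = 16):
  tall purple-flowered: 561 × 9/16 = 315.5625
  tall white-flowered: 561 × 3/16 = 105.1875
  dwarf purple-flowered: 561 × 3/16 = 105.1875
  dwarf white-flowered: 561 × 1/16 = 35.0625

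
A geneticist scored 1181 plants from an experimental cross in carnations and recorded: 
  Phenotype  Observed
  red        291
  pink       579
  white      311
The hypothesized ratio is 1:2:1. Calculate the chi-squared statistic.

The 1:2:1 ratio has 4 parts, so with N = 1181 the expected counts are:
  red: 1181 × 1/4 = 295.25
  pink: 1181 × 2/4 = 590.5
  white: 1181 × 1/4 = 295.25
χ² = Σ (O − E)² / E
  red: (291 − 295.25)² / 295.25 = 0.0612
  pink: (579 − 590.5)² / 590.5 = 0.2240
  white: (311 − 295.25)² / 295.25 = 0.8402
χ² = 0.0612 + 0.2240 + 0.8402 = 1.1254 ≈ 1.125

1.125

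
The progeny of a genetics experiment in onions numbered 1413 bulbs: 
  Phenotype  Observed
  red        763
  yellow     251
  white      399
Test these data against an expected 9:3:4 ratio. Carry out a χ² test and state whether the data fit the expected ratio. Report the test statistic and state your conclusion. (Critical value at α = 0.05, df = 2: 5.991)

7.932; not consistent

Under the 9:3:4 hypothesis (Σ ratio = 16, N = 1413):
  red: 1413 × 9/16 = 794.8125
  yellow: 1413 × 3/16 = 264.9375
  white: 1413 × 4/16 = 353.25
χ² = Σ (O − E)² / E
  red: (763 − 794.8125)² / 794.8125 = 1.2733
  yellow: (251 − 264.9375)² / 264.9375 = 0.7332
  white: (399 − 353.25)² / 353.25 = 5.9252
χ² = 1.2733 + 0.7332 + 5.9252 = 7.9317 ≈ 7.932
Degrees of freedom = 3 − 1 = 2; critical value at α = 0.05 is 5.991.
Since 7.932 > 5.991, we reject the null hypothesis — the data do not fit the 9:3:4 ratio.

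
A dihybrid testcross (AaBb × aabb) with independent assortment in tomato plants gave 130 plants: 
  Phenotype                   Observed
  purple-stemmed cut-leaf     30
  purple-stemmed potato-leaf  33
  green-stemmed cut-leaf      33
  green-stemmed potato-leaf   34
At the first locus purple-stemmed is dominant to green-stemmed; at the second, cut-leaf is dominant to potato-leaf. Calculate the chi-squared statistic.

0.277

A dihybrid testcross with independent assortment gives a 1:1:1:1 ratio.
Total ratio parts = 4. Expected numbers out of 130:
  purple-stemmed cut-leaf: 130 × 1/4 = 32.5
  purple-stemmed potato-leaf: 130 × 1/4 = 32.5
  green-stemmed cut-leaf: 130 × 1/4 = 32.5
  green-stemmed potato-leaf: 130 × 1/4 = 32.5
χ² = Σ (O − E)² / E
  purple-stemmed cut-leaf: (30 − 32.5)² / 32.5 = 0.1923
  purple-stemmed potato-leaf: (33 − 32.5)² / 32.5 = 0.0077
  green-stemmed cut-leaf: (33 − 32.5)² / 32.5 = 0.0077
  green-stemmed potato-leaf: (34 − 32.5)² / 32.5 = 0.0692
χ² = 0.1923 + 0.0077 + 0.0077 + 0.0692 = 0.2769 ≈ 0.277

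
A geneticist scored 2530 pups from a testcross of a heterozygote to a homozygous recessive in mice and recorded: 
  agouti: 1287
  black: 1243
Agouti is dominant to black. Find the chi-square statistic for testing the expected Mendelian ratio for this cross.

A testcross of a heterozygote (Aa × aa) gives a 1:1 phenotypic ratio.
Total ratio parts = 2. Expected numbers out of 2530:
  agouti: 2530 × 1/2 = 1265
  black: 2530 × 1/2 = 1265
χ² = Σ (O − E)² / E
  agouti: (1287 − 1265)² / 1265 = 0.3826
  black: (1243 − 1265)² / 1265 = 0.3826
χ² = 0.3826 + 0.3826 = 0.7652 ≈ 0.765

0.765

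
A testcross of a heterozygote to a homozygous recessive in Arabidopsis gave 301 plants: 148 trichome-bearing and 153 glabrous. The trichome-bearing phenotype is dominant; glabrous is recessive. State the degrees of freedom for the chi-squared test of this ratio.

A testcross of a heterozygote (Aa × aa) gives a 1:1 phenotypic ratio.
A goodness-of-fit test with 2 phenotype classes has df = 2 − 1 = 1.

1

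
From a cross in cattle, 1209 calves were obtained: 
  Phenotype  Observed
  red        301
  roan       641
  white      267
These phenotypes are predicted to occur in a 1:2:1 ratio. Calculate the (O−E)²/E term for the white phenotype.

4.111

Expected counts for N = 1209 under a 1:2:1 ratio (total parts = 4):
  red: 1209 × 1/4 = 302.25
  roan: 1209 × 2/4 = 604.5
  white: 1209 × 1/4 = 302.25
Contribution of white: (267 − 302.25)² / 302.25 = 4.1110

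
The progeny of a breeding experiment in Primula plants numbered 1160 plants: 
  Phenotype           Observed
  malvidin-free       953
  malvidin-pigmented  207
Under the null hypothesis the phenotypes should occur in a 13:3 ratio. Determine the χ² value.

Total ratio parts = 16. Expected numbers out of 1160:
  malvidin-free: 1160 × 13/16 = 942.5
  malvidin-pigmented: 1160 × 3/16 = 217.5
χ² = Σ (O − E)² / E
  malvidin-free: (953 − 942.5)² / 942.5 = 0.1170
  malvidin-pigmented: (207 − 217.5)² / 217.5 = 0.5069
χ² = 0.1170 + 0.5069 = 0.6239 ≈ 0.624

0.624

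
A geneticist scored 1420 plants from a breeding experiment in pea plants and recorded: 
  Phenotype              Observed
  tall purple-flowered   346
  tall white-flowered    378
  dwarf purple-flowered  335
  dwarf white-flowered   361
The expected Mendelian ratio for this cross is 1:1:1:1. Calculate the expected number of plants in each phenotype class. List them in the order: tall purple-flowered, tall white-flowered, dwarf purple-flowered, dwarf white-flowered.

Total ratio parts = 4. Expected numbers out of 1420:
  tall purple-flowered: 1420 × 1/4 = 355
  tall white-flowered: 1420 × 1/4 = 355
  dwarf purple-flowered: 1420 × 1/4 = 355
  dwarf white-flowered: 1420 × 1/4 = 355

355, 355, 355, 355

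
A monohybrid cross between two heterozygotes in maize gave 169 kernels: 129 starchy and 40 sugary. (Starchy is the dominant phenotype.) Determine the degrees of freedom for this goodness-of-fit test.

1

For a monohybrid cross between heterozygotes with complete dominance, the expected phenotypic ratio is 3:1.
A goodness-of-fit test with 2 phenotype classes has df = 2 − 1 = 1.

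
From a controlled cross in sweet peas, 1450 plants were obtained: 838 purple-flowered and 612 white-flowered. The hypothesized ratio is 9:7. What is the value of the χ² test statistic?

1.403

Total ratio parts = 16. Expected numbers out of 1450:
  purple-flowered: 1450 × 9/16 = 815.625
  white-flowered: 1450 × 7/16 = 634.375
χ² = Σ (O − E)² / E
  purple-flowered: (838 − 815.625)² / 815.625 = 0.6138
  white-flowered: (612 − 634.375)² / 634.375 = 0.7892
χ² = 0.6138 + 0.7892 = 1.403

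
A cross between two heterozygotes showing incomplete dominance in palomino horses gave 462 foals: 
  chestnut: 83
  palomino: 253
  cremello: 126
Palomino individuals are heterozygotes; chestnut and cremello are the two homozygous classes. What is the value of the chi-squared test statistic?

With incomplete dominance, a heterozygote × heterozygote cross gives a 1:2:1 phenotypic ratio.
Total ratio parts = 4. Expected numbers out of 462:
  chestnut: 462 × 1/4 = 115.5
  palomino: 462 × 2/4 = 231
  cremello: 462 × 1/4 = 115.5
χ² = Σ (O − E)² / E
  chestnut: (83 − 115.5)² / 115.5 = 9.1450
  palomino: (253 − 231)² / 231 = 2.0952
  cremello: (126 − 115.5)² / 115.5 = 0.9545
χ² = 9.1450 + 2.0952 + 0.9545 = 12.1947 ≈ 12.195

12.195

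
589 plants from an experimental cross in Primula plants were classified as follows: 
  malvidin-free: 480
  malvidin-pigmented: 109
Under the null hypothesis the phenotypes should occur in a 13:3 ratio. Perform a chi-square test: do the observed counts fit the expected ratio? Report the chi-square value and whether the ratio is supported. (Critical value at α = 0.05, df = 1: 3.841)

Total ratio parts = 16. Expected numbers out of 589:
  malvidin-free: 589 × 13/16 = 478.5625
  malvidin-pigmented: 589 × 3/16 = 110.4375
χ² = Σ (O − E)² / E
  malvidin-free: (480 − 478.5625)² / 478.5625 = 0.0043
  malvidin-pigmented: (109 − 110.4375)² / 110.4375 = 0.0187
χ² = 0.0043 + 0.0187 = 0.023
Degrees of freedom = 2 − 1 = 1; critical value at α = 0.05 is 3.841.
Since 0.023 < 3.841, we fail to reject the null hypothesis — the data are consistent with the 13:3 ratio.

0.023; consistent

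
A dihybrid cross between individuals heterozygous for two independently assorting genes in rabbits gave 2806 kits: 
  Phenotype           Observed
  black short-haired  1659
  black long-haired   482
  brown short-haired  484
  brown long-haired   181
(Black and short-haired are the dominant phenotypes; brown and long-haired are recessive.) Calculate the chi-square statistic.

11.372

A dihybrid F₂ with independent assortment and complete dominance at both loci gives a 9:3:3:1 phenotypic ratio.
The 9:3:3:1 ratio has 16 parts, so with N = 2806 the expected counts are:
  black short-haired: 2806 × 9/16 = 1578.375
  black long-haired: 2806 × 3/16 = 526.125
  brown short-haired: 2806 × 3/16 = 526.125
  brown long-haired: 2806 × 1/16 = 175.375
χ² = Σ (O − E)² / E
  black short-haired: (1659 − 1578.375)² / 1578.375 = 4.1184
  black long-haired: (482 − 526.125)² / 526.125 = 3.7007
  brown short-haired: (484 − 526.125)² / 526.125 = 3.3728
  brown long-haired: (181 − 175.375)² / 175.375 = 0.1804
χ² = 4.1184 + 3.7007 + 3.3728 + 0.1804 = 11.3723 ≈ 11.372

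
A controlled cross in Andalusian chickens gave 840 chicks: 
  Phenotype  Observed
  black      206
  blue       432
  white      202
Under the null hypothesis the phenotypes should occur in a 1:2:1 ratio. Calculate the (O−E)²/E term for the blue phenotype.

The 1:2:1 ratio has 4 parts, so with N = 840 the expected counts are:
  black: 840 × 1/4 = 210
  blue: 840 × 2/4 = 420
  white: 840 × 1/4 = 210
Contribution of blue: (432 − 420)² / 420 = 0.3429

0.343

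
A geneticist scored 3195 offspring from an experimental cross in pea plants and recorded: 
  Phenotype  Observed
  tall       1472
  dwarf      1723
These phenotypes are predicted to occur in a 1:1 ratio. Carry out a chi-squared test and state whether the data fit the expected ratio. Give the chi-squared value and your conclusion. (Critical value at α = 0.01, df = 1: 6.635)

Under the 1:1 hypothesis (Σ ratio = 2, N = 3195):
  tall: 3195 × 1/2 = 1597.5
  dwarf: 3195 × 1/2 = 1597.5
χ² = Σ (O − E)² / E
  tall: (1472 − 1597.5)² / 1597.5 = 9.8593
  dwarf: (1723 − 1597.5)² / 1597.5 = 9.8593
χ² = 9.8593 + 9.8593 = 19.7186 ≈ 19.719
Degrees of freedom = 2 − 1 = 1; critical value at α = 0.01 is 6.635.
Since 19.719 > 6.635, we reject the null hypothesis — the data do not fit the 1:1 ratio.

19.719; not consistent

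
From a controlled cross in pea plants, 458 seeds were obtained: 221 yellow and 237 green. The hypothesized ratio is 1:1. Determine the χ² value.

0.559

Total ratio parts = 2. Expected numbers out of 458:
  yellow: 458 × 1/2 = 229
  green: 458 × 1/2 = 229
χ² = Σ (O − E)² / E
  yellow: (221 − 229)² / 229 = 0.2795
  green: (237 − 229)² / 229 = 0.2795
χ² = 0.2795 + 0.2795 = 0.559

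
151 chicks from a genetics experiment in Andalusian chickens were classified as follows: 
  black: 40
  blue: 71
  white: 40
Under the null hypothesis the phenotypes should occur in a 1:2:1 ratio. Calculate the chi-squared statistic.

0.536

Under the 1:2:1 hypothesis (Σ ratio = 4, N = 151):
  black: 151 × 1/4 = 37.75
  blue: 151 × 2/4 = 75.5
  white: 151 × 1/4 = 37.75
χ² = Σ (O − E)² / E
  black: (40 − 37.75)² / 37.75 = 0.1341
  blue: (71 − 75.5)² / 75.5 = 0.2682
  white: (40 − 37.75)² / 37.75 = 0.1341
χ² = 0.1341 + 0.2682 + 0.1341 = 0.5364 ≈ 0.536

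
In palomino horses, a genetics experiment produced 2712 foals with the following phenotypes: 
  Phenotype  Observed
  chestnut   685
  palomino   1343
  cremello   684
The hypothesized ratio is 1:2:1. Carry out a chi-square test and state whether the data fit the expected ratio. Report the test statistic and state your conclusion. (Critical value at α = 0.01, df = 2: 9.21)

Under the 1:2:1 hypothesis (Σ ratio = 4, N = 2712):
  chestnut: 2712 × 1/4 = 678
  palomino: 2712 × 2/4 = 1356
  cremello: 2712 × 1/4 = 678
χ² = Σ (O − E)² / E
  chestnut: (685 − 678)² / 678 = 0.0723
  palomino: (1343 − 1356)² / 1356 = 0.1246
  cremello: (684 − 678)² / 678 = 0.0531
χ² = 0.0723 + 0.1246 + 0.0531 = 0.250
Degrees of freedom = 3 − 1 = 2; critical value at α = 0.01 is 9.21.
Since 0.250 < 9.21, we fail to reject the null hypothesis — the data are consistent with the 1:2:1 ratio.

0.250; consistent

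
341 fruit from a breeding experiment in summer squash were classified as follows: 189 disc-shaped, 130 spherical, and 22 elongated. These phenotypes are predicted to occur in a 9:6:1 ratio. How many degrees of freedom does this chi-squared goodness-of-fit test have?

2

A goodness-of-fit test with 3 phenotype classes has df = 3 − 1 = 2.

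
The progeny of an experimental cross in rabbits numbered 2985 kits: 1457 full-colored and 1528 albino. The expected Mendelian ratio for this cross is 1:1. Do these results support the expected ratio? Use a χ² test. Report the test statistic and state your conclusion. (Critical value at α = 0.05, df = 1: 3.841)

Under the 1:1 hypothesis (Σ ratio = 2, N = 2985):
  full-colored: 2985 × 1/2 = 1492.5
  albino: 2985 × 1/2 = 1492.5
χ² = Σ (O − E)² / E
  full-colored: (1457 − 1492.5)² / 1492.5 = 0.8444
  albino: (1528 − 1492.5)² / 1492.5 = 0.8444
χ² = 0.8444 + 0.8444 = 1.6888 ≈ 1.689
Degrees of freedom = 2 − 1 = 1; critical value at α = 0.05 is 3.841.
Since 1.689 < 3.841, we fail to reject the null hypothesis — the data are consistent with the 1:1 ratio.

1.689; consistent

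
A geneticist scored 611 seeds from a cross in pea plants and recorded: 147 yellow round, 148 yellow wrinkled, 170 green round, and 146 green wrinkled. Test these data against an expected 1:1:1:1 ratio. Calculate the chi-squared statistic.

Total ratio parts = 4. Expected numbers out of 611:
  yellow round: 611 × 1/4 = 152.75
  yellow wrinkled: 611 × 1/4 = 152.75
  green round: 611 × 1/4 = 152.75
  green wrinkled: 611 × 1/4 = 152.75
χ² = Σ (O − E)² / E
  yellow round: (147 − 152.75)² / 152.75 = 0.2164
  yellow wrinkled: (148 − 152.75)² / 152.75 = 0.1477
  green round: (170 − 152.75)² / 152.75 = 1.9480
  green wrinkled: (146 − 152.75)² / 152.75 = 0.2983
χ² = 0.2164 + 0.1477 + 1.9480 + 0.2983 = 2.6104 ≈ 2.610

2.610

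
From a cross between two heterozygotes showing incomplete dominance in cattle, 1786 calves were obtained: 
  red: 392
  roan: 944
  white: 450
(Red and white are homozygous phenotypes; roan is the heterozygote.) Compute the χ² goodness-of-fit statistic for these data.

9.592

With incomplete dominance, a heterozygote × heterozygote cross gives a 1:2:1 phenotypic ratio.
Under the 1:2:1 hypothesis (Σ ratio = 4, N = 1786):
  red: 1786 × 1/4 = 446.5
  roan: 1786 × 2/4 = 893
  white: 1786 × 1/4 = 446.5
χ² = Σ (O − E)² / E
  red: (392 − 446.5)² / 446.5 = 6.6523
  roan: (944 − 893)² / 893 = 2.9127
  white: (450 − 446.5)² / 446.5 = 0.0274
χ² = 6.6523 + 2.9127 + 0.0274 = 9.5924 ≈ 9.592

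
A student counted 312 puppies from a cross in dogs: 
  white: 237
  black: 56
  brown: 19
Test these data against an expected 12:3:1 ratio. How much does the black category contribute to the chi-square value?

0.107

Expected counts for N = 312 under a 12:3:1 ratio (total parts = 16):
  white: 312 × 12/16 = 234
  black: 312 × 3/16 = 58.5
  brown: 312 × 1/16 = 19.5
Contribution of black: (56 − 58.5)² / 58.5 = 0.1068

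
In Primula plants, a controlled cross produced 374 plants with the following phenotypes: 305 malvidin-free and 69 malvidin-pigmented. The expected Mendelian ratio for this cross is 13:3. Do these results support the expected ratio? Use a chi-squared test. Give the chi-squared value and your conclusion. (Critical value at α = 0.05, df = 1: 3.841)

Expected counts for N = 374 under a 13:3 ratio (total parts = 16):
  malvidin-free: 374 × 13/16 = 303.875
  malvidin-pigmented: 374 × 3/16 = 70.125
χ² = Σ (O − E)² / E
  malvidin-free: (305 − 303.875)² / 303.875 = 0.0042
  malvidin-pigmented: (69 − 70.125)² / 70.125 = 0.0180
χ² = 0.0042 + 0.0180 = 0.0222 ≈ 0.022
Degrees of freedom = 2 − 1 = 1; critical value at α = 0.05 is 3.841.
Since 0.022 < 3.841, we fail to reject the null hypothesis — the data are consistent with the 13:3 ratio.

0.022; consistent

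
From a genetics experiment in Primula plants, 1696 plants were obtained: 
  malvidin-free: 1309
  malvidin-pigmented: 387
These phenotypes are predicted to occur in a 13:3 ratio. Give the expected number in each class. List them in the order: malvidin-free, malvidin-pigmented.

1378, 318

The 13:3 ratio has 16 parts, so with N = 1696 the expected counts are:
  malvidin-free: 1696 × 13/16 = 1378
  malvidin-pigmented: 1696 × 3/16 = 318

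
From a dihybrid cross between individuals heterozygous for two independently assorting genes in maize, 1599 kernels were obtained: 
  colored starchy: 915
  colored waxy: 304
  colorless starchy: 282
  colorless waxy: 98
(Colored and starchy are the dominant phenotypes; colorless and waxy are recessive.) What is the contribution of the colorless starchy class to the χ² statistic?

1.058

A dihybrid F₂ with independent assortment and complete dominance at both loci gives a 9:3:3:1 phenotypic ratio.
The 9:3:3:1 ratio has 16 parts, so with N = 1599 the expected counts are:
  colored starchy: 1599 × 9/16 = 899.4375
  colored waxy: 1599 × 3/16 = 299.8125
  colorless starchy: 1599 × 3/16 = 299.8125
  colorless waxy: 1599 × 1/16 = 99.9375
Contribution of colorless starchy: (282 − 299.8125)² / 299.8125 = 1.0583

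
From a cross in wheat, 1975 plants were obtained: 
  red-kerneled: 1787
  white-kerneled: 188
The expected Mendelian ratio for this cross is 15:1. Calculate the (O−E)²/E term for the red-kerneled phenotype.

Total ratio parts = 16. Expected numbers out of 1975:
  red-kerneled: 1975 × 15/16 = 1851.5625
  white-kerneled: 1975 × 1/16 = 123.4375
Contribution of red-kerneled: (1787 − 1851.5625)² / 1851.5625 = 2.2512

2.251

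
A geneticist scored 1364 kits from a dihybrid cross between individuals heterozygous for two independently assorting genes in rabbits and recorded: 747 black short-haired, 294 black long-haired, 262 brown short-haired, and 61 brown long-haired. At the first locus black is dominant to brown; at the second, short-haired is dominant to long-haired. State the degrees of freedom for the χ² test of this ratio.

A dihybrid F₂ with independent assortment and complete dominance at both loci gives a 9:3:3:1 phenotypic ratio.
A goodness-of-fit test with 4 phenotype classes has df = 4 − 1 = 3.

3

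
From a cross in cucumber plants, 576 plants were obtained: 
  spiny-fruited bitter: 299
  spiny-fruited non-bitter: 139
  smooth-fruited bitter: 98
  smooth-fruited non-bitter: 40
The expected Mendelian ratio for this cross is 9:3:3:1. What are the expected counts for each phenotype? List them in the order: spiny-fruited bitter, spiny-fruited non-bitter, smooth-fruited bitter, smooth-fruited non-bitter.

324, 108, 108, 36

Under the 9:3:3:1 hypothesis (Σ ratio = 16, N = 576):
  spiny-fruited bitter: 576 × 9/16 = 324
  spiny-fruited non-bitter: 576 × 3/16 = 108
  smooth-fruited bitter: 576 × 3/16 = 108
  smooth-fruited non-bitter: 576 × 1/16 = 36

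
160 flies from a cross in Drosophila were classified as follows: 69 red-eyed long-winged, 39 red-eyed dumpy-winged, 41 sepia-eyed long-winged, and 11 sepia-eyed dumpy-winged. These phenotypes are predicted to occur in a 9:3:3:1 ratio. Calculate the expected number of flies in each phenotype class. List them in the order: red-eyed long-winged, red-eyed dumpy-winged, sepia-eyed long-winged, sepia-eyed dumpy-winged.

90, 30, 30, 10

Expected counts for N = 160 under a 9:3:3:1 ratio (total parts = 16):
  red-eyed long-winged: 160 × 9/16 = 90
  red-eyed dumpy-winged: 160 × 3/16 = 30
  sepia-eyed long-winged: 160 × 3/16 = 30
  sepia-eyed dumpy-winged: 160 × 1/16 = 10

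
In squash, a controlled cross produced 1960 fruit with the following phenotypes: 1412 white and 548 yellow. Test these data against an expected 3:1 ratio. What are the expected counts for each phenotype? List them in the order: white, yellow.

Expected counts for N = 1960 under a 3:1 ratio (total parts = 4):
  white: 1960 × 3/4 = 1470
  yellow: 1960 × 1/4 = 490

1470, 490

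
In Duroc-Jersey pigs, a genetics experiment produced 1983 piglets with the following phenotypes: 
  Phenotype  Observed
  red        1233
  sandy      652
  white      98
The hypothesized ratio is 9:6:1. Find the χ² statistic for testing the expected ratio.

The 9:6:1 ratio has 16 parts, so with N = 1983 the expected counts are:
  red: 1983 × 9/16 = 1115.4375
  sandy: 1983 × 6/16 = 743.625
  white: 1983 × 1/16 = 123.9375
χ² = Σ (O − E)² / E
  red: (1233 − 1115.4375)² / 1115.4375 = 12.3906
  sandy: (652 − 743.625)² / 743.625 = 11.2895
  white: (98 − 123.9375)² / 123.9375 = 5.4282
χ² = 12.3906 + 11.2895 + 5.4282 = 29.1083 ≈ 29.108

29.108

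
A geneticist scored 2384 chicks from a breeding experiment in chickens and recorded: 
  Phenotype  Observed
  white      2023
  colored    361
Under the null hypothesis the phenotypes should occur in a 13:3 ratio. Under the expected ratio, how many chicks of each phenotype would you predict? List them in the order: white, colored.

1937, 447

Total ratio parts = 16. Expected numbers out of 2384:
  white: 2384 × 13/16 = 1937
  colored: 2384 × 3/16 = 447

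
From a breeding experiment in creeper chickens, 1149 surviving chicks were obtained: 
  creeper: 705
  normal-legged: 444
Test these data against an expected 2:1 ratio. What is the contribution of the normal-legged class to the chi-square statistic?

9.715

Total ratio parts = 3. Expected numbers out of 1149:
  creeper: 1149 × 2/3 = 766
  normal-legged: 1149 × 1/3 = 383
Contribution of normal-legged: (444 − 383)² / 383 = 9.7154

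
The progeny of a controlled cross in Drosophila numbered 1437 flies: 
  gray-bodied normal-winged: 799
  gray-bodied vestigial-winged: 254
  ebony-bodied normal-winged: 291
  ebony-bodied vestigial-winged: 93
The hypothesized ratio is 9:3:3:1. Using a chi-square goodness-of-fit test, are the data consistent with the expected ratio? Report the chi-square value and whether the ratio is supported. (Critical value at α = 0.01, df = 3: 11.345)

Expected counts for N = 1437 under a 9:3:3:1 ratio (total parts = 16):
  gray-bodied normal-winged: 1437 × 9/16 = 808.3125
  gray-bodied vestigial-winged: 1437 × 3/16 = 269.4375
  ebony-bodied normal-winged: 1437 × 3/16 = 269.4375
  ebony-bodied vestigial-winged: 1437 × 1/16 = 89.8125
χ² = Σ (O − E)² / E
  gray-bodied normal-winged: (799 − 808.3125)² / 808.3125 = 0.1073
  gray-bodied vestigial-winged: (254 − 269.4375)² / 269.4375 = 0.8845
  ebony-bodied normal-winged: (291 − 269.4375)² / 269.4375 = 1.7256
  ebony-bodied vestigial-winged: (93 − 89.8125)² / 89.8125 = 0.1131
χ² = 0.1073 + 0.8845 + 1.7256 + 0.1131 = 2.8305 ≈ 2.831
Degrees of freedom = 4 − 1 = 3; critical value at α = 0.01 is 11.345.
Since 2.831 < 11.345, we fail to reject the null hypothesis — the data are consistent with the 9:3:3:1 ratio.

2.831; consistent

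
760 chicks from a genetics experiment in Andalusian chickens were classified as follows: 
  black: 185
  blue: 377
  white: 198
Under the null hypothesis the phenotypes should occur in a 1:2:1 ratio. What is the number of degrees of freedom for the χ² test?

A goodness-of-fit test with 3 phenotype classes has df = 3 − 1 = 2.

2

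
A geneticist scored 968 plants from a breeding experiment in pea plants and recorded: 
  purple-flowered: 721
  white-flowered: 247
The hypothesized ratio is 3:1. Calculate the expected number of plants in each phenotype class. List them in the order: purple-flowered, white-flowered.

Expected counts for N = 968 under a 3:1 ratio (total parts = 4):
  purple-flowered: 968 × 3/4 = 726
  white-flowered: 968 × 1/4 = 242

726, 242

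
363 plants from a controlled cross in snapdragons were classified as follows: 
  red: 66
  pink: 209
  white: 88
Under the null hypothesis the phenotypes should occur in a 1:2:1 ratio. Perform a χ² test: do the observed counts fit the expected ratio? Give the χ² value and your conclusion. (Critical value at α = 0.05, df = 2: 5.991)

11.000; not consistent

Under the 1:2:1 hypothesis (Σ ratio = 4, N = 363):
  red: 363 × 1/4 = 90.75
  pink: 363 × 2/4 = 181.5
  white: 363 × 1/4 = 90.75
χ² = Σ (O − E)² / E
  red: (66 − 90.75)² / 90.75 = 6.7500
  pink: (209 − 181.5)² / 181.5 = 4.1667
  white: (88 − 90.75)² / 90.75 = 0.0833
χ² = 6.7500 + 4.1667 + 0.0833 = 11.000
Degrees of freedom = 3 − 1 = 2; critical value at α = 0.05 is 5.991.
Since 11.000 > 5.991, we reject the null hypothesis — the data do not fit the 1:2:1 ratio.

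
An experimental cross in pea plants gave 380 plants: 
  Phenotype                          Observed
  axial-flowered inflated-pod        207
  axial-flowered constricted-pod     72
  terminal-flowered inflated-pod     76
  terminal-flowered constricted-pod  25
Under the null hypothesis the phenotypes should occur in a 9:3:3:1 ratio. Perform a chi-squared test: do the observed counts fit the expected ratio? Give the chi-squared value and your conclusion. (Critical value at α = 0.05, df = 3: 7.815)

Total ratio parts = 16. Expected numbers out of 380:
  axial-flowered inflated-pod: 380 × 9/16 = 213.75
  axial-flowered constricted-pod: 380 × 3/16 = 71.25
  terminal-flowered inflated-pod: 380 × 3/16 = 71.25
  terminal-flowered constricted-pod: 380 × 1/16 = 23.75
χ² = Σ (O − E)² / E
  axial-flowered inflated-pod: (207 − 213.75)² / 213.75 = 0.2132
  axial-flowered constricted-pod: (72 − 71.25)² / 71.25 = 0.0079
  terminal-flowered inflated-pod: (76 − 71.25)² / 71.25 = 0.3167
  terminal-flowered constricted-pod: (25 − 23.75)² / 23.75 = 0.0658
χ² = 0.2132 + 0.0079 + 0.3167 + 0.0658 = 0.6036 ≈ 0.604
Degrees of freedom = 4 − 1 = 3; critical value at α = 0.05 is 7.815.
Since 0.604 < 7.815, we fail to reject the null hypothesis — the data are consistent with the 9:3:3:1 ratio.

0.604; consistent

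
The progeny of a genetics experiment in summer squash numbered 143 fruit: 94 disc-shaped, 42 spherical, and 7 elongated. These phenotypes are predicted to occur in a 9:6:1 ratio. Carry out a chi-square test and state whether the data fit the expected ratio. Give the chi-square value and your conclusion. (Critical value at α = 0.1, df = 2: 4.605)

5.227; not consistent

Under the 9:6:1 hypothesis (Σ ratio = 16, N = 143):
  disc-shaped: 143 × 9/16 = 80.4375
  spherical: 143 × 6/16 = 53.625
  elongated: 143 × 1/16 = 8.9375
χ² = Σ (O − E)² / E
  disc-shaped: (94 − 80.4375)² / 80.4375 = 2.2868
  spherical: (42 − 53.625)² / 53.625 = 2.5201
  elongated: (7 − 8.9375)² / 8.9375 = 0.4200
χ² = 2.2868 + 2.5201 + 0.4200 = 5.2269 ≈ 5.227
Degrees of freedom = 3 − 1 = 2; critical value at α = 0.1 is 4.605.
Since 5.227 > 4.605, we reject the null hypothesis — the data do not fit the 9:6:1 ratio.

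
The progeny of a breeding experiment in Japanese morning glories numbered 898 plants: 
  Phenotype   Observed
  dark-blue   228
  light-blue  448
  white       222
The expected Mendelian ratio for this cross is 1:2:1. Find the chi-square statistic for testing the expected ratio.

Total ratio parts = 4. Expected numbers out of 898:
  dark-blue: 898 × 1/4 = 224.5
  light-blue: 898 × 2/4 = 449
  white: 898 × 1/4 = 224.5
χ² = Σ (O − E)² / E
  dark-blue: (228 − 224.5)² / 224.5 = 0.0546
  light-blue: (448 − 449)² / 449 = 0.0022
  white: (222 − 224.5)² / 224.5 = 0.0278
χ² = 0.0546 + 0.0022 + 0.0278 = 0.0846 ≈ 0.085

0.085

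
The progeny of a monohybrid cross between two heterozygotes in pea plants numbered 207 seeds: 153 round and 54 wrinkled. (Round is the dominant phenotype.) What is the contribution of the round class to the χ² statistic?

0.033

For a monohybrid cross between heterozygotes with complete dominance, the expected phenotypic ratio is 3:1.
The 3:1 ratio has 4 parts, so with N = 207 the expected counts are:
  round: 207 × 3/4 = 155.25
  wrinkled: 207 × 1/4 = 51.75
Contribution of round: (153 − 155.25)² / 155.25 = 0.0326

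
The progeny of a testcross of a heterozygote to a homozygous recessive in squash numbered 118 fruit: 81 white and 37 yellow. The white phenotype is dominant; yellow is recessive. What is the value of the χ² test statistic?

16.407

A testcross of a heterozygote (Aa × aa) gives a 1:1 phenotypic ratio.
The 1:1 ratio has 2 parts, so with N = 118 the expected counts are:
  white: 118 × 1/2 = 59
  yellow: 118 × 1/2 = 59
χ² = Σ (O − E)² / E
  white: (81 − 59)² / 59 = 8.2034
  yellow: (37 − 59)² / 59 = 8.2034
χ² = 8.2034 + 8.2034 = 16.4068 ≈ 16.407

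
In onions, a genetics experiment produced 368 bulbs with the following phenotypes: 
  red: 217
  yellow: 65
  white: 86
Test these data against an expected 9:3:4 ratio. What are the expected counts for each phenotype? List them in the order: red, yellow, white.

Expected counts for N = 368 under a 9:3:4 ratio (total parts = 16):
  red: 368 × 9/16 = 207
  yellow: 368 × 3/16 = 69
  white: 368 × 4/16 = 92

207, 69, 92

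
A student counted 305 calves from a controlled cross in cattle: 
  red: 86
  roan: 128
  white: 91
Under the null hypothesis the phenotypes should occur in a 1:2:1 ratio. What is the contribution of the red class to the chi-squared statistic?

Expected counts for N = 305 under a 1:2:1 ratio (total parts = 4):
  red: 305 × 1/4 = 76.25
  roan: 305 × 2/4 = 152.5
  white: 305 × 1/4 = 76.25
Contribution of red: (86 − 76.25)² / 76.25 = 1.2467

1.247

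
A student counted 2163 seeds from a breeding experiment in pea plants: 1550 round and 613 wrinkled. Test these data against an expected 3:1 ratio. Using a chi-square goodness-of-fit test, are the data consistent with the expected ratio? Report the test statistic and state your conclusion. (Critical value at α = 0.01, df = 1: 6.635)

Expected counts for N = 2163 under a 3:1 ratio (total parts = 4):
  round: 2163 × 3/4 = 1622.25
  wrinkled: 2163 × 1/4 = 540.75
χ² = Σ (O − E)² / E
  round: (1550 − 1622.25)² / 1622.25 = 3.2178
  wrinkled: (613 − 540.75)² / 540.75 = 9.6534
χ² = 3.2178 + 9.6534 = 12.8712 ≈ 12.871
Degrees of freedom = 2 − 1 = 1; critical value at α = 0.01 is 6.635.
Since 12.871 > 6.635, we reject the null hypothesis — the data do not fit the 3:1 ratio.

12.871; not consistent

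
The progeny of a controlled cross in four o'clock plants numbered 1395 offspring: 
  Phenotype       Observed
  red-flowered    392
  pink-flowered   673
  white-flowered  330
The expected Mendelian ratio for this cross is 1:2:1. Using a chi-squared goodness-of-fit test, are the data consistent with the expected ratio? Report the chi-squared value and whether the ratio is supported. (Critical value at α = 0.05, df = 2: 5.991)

7.232; not consistent

Expected counts for N = 1395 under a 1:2:1 ratio (total parts = 4):
  red-flowered: 1395 × 1/4 = 348.75
  pink-flowered: 1395 × 2/4 = 697.5
  white-flowered: 1395 × 1/4 = 348.75
χ² = Σ (O − E)² / E
  red-flowered: (392 − 348.75)² / 348.75 = 5.3636
  pink-flowered: (673 − 697.5)² / 697.5 = 0.8606
  white-flowered: (330 − 348.75)² / 348.75 = 1.0081
χ² = 5.3636 + 0.8606 + 1.0081 = 7.2323 ≈ 7.232
Degrees of freedom = 3 − 1 = 2; critical value at α = 0.05 is 5.991.
Since 7.232 > 5.991, we reject the null hypothesis — the data do not fit the 1:2:1 ratio.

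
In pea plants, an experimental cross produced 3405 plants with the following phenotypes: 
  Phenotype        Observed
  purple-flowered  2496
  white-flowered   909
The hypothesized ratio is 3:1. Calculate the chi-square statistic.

5.224

Expected counts for N = 3405 under a 3:1 ratio (total parts = 4):
  purple-flowered: 3405 × 3/4 = 2553.75
  white-flowered: 3405 × 1/4 = 851.25
χ² = Σ (O − E)² / E
  purple-flowered: (2496 − 2553.75)² / 2553.75 = 1.3059
  white-flowered: (909 − 851.25)² / 851.25 = 3.9178
χ² = 1.3059 + 3.9178 = 5.2237 ≈ 5.224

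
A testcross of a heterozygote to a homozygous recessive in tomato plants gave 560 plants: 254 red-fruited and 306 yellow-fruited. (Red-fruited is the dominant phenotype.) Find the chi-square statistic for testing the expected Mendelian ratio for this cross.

A testcross of a heterozygote (Aa × aa) gives a 1:1 phenotypic ratio.
Expected counts for N = 560 under a 1:1 ratio (total parts = 2):
  red-fruited: 560 × 1/2 = 280
  yellow-fruited: 560 × 1/2 = 280
χ² = Σ (O − E)² / E
  red-fruited: (254 − 280)² / 280 = 2.4143
  yellow-fruited: (306 − 280)² / 280 = 2.4143
χ² = 2.4143 + 2.4143 = 4.8286 ≈ 4.829

4.829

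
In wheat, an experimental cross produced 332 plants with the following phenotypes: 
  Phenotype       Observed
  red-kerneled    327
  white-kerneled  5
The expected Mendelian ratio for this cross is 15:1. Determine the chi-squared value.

12.752

Expected counts for N = 332 under a 15:1 ratio (total parts = 16):
  red-kerneled: 332 × 15/16 = 311.25
  white-kerneled: 332 × 1/16 = 20.75
χ² = Σ (O − E)² / E
  red-kerneled: (327 − 311.25)² / 311.25 = 0.7970
  white-kerneled: (5 − 20.75)² / 20.75 = 11.9548
χ² = 0.7970 + 11.9548 = 12.7518 ≈ 12.752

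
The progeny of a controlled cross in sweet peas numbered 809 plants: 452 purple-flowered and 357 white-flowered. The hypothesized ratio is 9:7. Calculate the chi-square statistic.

Expected counts for N = 809 under a 9:7 ratio (total parts = 16):
  purple-flowered: 809 × 9/16 = 455.0625
  white-flowered: 809 × 7/16 = 353.9375
χ² = Σ (O − E)² / E
  purple-flowered: (452 − 455.0625)² / 455.0625 = 0.0206
  white-flowered: (357 − 353.9375)² / 353.9375 = 0.0265
χ² = 0.0206 + 0.0265 = 0.0471 ≈ 0.047

0.047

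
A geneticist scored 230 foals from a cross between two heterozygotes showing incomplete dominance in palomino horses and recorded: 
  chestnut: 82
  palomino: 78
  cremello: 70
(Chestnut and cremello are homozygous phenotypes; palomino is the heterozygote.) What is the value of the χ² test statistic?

With incomplete dominance, a heterozygote × heterozygote cross gives a 1:2:1 phenotypic ratio.
The 1:2:1 ratio has 4 parts, so with N = 230 the expected counts are:
  chestnut: 230 × 1/4 = 57.5
  palomino: 230 × 2/4 = 115
  cremello: 230 × 1/4 = 57.5
χ² = Σ (O − E)² / E
  chestnut: (82 − 57.5)² / 57.5 = 10.4391
  palomino: (78 − 115)² / 115 = 11.9043
  cremello: (70 − 57.5)² / 57.5 = 2.7174
χ² = 10.4391 + 11.9043 + 2.7174 = 25.0608 ≈ 25.061

25.061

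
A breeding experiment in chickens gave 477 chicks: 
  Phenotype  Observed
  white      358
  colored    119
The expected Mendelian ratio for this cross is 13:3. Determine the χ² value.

Under the 13:3 hypothesis (Σ ratio = 16, N = 477):
  white: 477 × 13/16 = 387.5625
  colored: 477 × 3/16 = 89.4375
χ² = Σ (O − E)² / E
  white: (358 − 387.5625)² / 387.5625 = 2.2550
  colored: (119 − 89.4375)² / 89.4375 = 9.7715
χ² = 2.2550 + 9.7715 = 12.0265 ≈ 12.027

12.027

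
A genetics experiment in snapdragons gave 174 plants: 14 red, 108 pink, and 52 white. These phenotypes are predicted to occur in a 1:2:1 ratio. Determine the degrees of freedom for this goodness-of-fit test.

A goodness-of-fit test with 3 phenotype classes has df = 3 − 1 = 2.

2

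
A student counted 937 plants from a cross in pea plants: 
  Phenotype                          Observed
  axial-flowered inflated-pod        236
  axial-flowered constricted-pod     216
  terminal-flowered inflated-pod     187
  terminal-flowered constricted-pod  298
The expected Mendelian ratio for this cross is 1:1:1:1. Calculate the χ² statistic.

Expected counts for N = 937 under a 1:1:1:1 ratio (total parts = 4):
  axial-flowered inflated-pod: 937 × 1/4 = 234.25
  axial-flowered constricted-pod: 937 × 1/4 = 234.25
  terminal-flowered inflated-pod: 937 × 1/4 = 234.25
  terminal-flowered constricted-pod: 937 × 1/4 = 234.25
χ² = Σ (O − E)² / E
  axial-flowered inflated-pod: (236 − 234.25)² / 234.25 = 0.0131
  axial-flowered constricted-pod: (216 − 234.25)² / 234.25 = 1.4218
  terminal-flowered inflated-pod: (187 − 234.25)² / 234.25 = 9.5307
  terminal-flowered constricted-pod: (298 − 234.25)² / 234.25 = 17.3493
χ² = 0.0131 + 1.4218 + 9.5307 + 17.3493 = 28.3149 ≈ 28.315

28.315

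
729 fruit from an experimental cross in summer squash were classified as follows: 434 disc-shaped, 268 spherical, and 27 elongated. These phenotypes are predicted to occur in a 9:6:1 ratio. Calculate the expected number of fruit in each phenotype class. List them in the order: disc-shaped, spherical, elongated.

Under the 9:6:1 hypothesis (Σ ratio = 16, N = 729):
  disc-shaped: 729 × 9/16 = 410.0625
  spherical: 729 × 6/16 = 273.375
  elongated: 729 × 1/16 = 45.5625

410.0625, 273.375, 45.5625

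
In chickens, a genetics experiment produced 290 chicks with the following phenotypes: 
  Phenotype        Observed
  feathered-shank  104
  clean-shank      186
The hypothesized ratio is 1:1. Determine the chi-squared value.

Under the 1:1 hypothesis (Σ ratio = 2, N = 290):
  feathered-shank: 290 × 1/2 = 145
  clean-shank: 290 × 1/2 = 145
χ² = Σ (O − E)² / E
  feathered-shank: (104 − 145)² / 145 = 11.5931
  clean-shank: (186 − 145)² / 145 = 11.5931
χ² = 11.5931 + 11.5931 = 23.1862 ≈ 23.186

23.186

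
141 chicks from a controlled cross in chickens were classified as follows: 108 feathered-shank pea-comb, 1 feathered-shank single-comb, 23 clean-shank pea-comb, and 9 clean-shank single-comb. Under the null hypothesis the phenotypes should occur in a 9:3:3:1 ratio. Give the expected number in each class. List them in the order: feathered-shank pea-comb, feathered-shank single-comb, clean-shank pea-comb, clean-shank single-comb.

79.3125, 26.4375, 26.4375, 8.8125

The 9:3:3:1 ratio has 16 parts, so with N = 141 the expected counts are:
  feathered-shank pea-comb: 141 × 9/16 = 79.3125
  feathered-shank single-comb: 141 × 3/16 = 26.4375
  clean-shank pea-comb: 141 × 3/16 = 26.4375
  clean-shank single-comb: 141 × 1/16 = 8.8125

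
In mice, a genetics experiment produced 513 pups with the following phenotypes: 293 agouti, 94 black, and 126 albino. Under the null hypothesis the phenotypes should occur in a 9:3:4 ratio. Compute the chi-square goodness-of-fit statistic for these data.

0.157

Expected counts for N = 513 under a 9:3:4 ratio (total parts = 16):
  agouti: 513 × 9/16 = 288.5625
  black: 513 × 3/16 = 96.1875
  albino: 513 × 4/16 = 128.25
χ² = Σ (O − E)² / E
  agouti: (293 − 288.5625)² / 288.5625 = 0.0682
  black: (94 − 96.1875)² / 96.1875 = 0.0497
  albino: (126 − 128.25)² / 128.25 = 0.0395
χ² = 0.0682 + 0.0497 + 0.0395 = 0.1574 ≈ 0.157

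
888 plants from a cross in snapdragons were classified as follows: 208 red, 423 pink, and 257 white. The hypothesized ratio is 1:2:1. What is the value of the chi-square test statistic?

7.394

Expected counts for N = 888 under a 1:2:1 ratio (total parts = 4):
  red: 888 × 1/4 = 222
  pink: 888 × 2/4 = 444
  white: 888 × 1/4 = 222
χ² = Σ (O − E)² / E
  red: (208 − 222)² / 222 = 0.8829
  pink: (423 − 444)² / 444 = 0.9932
  white: (257 − 222)² / 222 = 5.5180
χ² = 0.8829 + 0.9932 + 5.5180 = 7.3941 ≈ 7.394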